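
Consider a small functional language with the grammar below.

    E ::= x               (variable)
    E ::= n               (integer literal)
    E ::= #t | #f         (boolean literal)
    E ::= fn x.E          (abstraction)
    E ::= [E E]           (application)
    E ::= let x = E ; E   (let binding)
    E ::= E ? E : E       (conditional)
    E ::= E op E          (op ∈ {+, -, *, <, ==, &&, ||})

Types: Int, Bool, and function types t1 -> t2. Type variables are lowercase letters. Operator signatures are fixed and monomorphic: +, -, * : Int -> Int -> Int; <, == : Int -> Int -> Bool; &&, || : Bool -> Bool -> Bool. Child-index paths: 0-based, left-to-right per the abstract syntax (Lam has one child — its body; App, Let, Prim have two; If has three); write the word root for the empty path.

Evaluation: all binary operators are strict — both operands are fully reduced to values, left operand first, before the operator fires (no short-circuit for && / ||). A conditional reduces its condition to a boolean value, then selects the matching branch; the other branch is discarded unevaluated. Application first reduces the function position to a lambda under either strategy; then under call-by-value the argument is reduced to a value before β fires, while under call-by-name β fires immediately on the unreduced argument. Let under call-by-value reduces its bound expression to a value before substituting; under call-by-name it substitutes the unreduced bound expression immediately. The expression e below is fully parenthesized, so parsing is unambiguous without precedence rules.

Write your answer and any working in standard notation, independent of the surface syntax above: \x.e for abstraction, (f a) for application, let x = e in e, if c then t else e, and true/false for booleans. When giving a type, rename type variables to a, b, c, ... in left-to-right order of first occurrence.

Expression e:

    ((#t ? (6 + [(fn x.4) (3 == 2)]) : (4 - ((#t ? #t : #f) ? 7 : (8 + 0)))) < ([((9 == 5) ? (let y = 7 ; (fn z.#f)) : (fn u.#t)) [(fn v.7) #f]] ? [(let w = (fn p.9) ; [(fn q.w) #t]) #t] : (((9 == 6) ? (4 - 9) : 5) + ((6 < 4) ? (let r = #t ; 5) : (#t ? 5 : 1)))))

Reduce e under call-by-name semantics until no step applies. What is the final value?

Answer: false

Derivation:
step 0: ((if true then (6 + ((\x.4) (3 == 2))) else (4 - (if (if true then true else false) then 7 else (8 + 0)))) < (if ((if (9 == 5) then (let y = 7 in (\z.false)) else (\u.true)) ((\v.7) false)) then ((let w = (\p.9) in ((\q.w) true)) true) else ((if (9 == 6) then (4 - 9) else 5) + (if (6 < 4) then (let r = true in 5) else (if true then 5 else 1)))))
step 1: [if@0] ((6 + ((\x.4) (3 == 2))) < (if ((if (9 == 5) then (let y = 7 in (\z.false)) else (\u.true)) ((\v.7) false)) then ((let w = (\p.9) in ((\q.w) true)) true) else ((if (9 == 6) then (4 - 9) else 5) + (if (6 < 4) then (let r = true in 5) else (if true then 5 else 1)))))
step 2: [beta@0.1] ((6 + 4) < (if ((if (9 == 5) then (let y = 7 in (\z.false)) else (\u.true)) ((\v.7) false)) then ((let w = (\p.9) in ((\q.w) true)) true) else ((if (9 == 6) then (4 - 9) else 5) + (if (6 < 4) then (let r = true in 5) else (if true then 5 else 1)))))
step 3: [delta@0] (10 < (if ((if (9 == 5) then (let y = 7 in (\z.false)) else (\u.true)) ((\v.7) false)) then ((let w = (\p.9) in ((\q.w) true)) true) else ((if (9 == 6) then (4 - 9) else 5) + (if (6 < 4) then (let r = true in 5) else (if true then 5 else 1)))))
step 4: [delta@1.0.0.0] (10 < (if ((if false then (let y = 7 in (\z.false)) else (\u.true)) ((\v.7) false)) then ((let w = (\p.9) in ((\q.w) true)) true) else ((if (9 == 6) then (4 - 9) else 5) + (if (6 < 4) then (let r = true in 5) else (if true then 5 else 1)))))
step 5: [if@1.0.0] (10 < (if ((\u.true) ((\v.7) false)) then ((let w = (\p.9) in ((\q.w) true)) true) else ((if (9 == 6) then (4 - 9) else 5) + (if (6 < 4) then (let r = true in 5) else (if true then 5 else 1)))))
step 6: [beta@1.0] (10 < (if true then ((let w = (\p.9) in ((\q.w) true)) true) else ((if (9 == 6) then (4 - 9) else 5) + (if (6 < 4) then (let r = true in 5) else (if true then 5 else 1)))))
step 7: [if@1] (10 < ((let w = (\p.9) in ((\q.w) true)) true))
step 8: [let@1.0] (10 < (((\q.(\p.9)) true) true))
step 9: [beta@1.0] (10 < ((\p.9) true))
step 10: [beta@1] (10 < 9)
step 11: [delta@root] false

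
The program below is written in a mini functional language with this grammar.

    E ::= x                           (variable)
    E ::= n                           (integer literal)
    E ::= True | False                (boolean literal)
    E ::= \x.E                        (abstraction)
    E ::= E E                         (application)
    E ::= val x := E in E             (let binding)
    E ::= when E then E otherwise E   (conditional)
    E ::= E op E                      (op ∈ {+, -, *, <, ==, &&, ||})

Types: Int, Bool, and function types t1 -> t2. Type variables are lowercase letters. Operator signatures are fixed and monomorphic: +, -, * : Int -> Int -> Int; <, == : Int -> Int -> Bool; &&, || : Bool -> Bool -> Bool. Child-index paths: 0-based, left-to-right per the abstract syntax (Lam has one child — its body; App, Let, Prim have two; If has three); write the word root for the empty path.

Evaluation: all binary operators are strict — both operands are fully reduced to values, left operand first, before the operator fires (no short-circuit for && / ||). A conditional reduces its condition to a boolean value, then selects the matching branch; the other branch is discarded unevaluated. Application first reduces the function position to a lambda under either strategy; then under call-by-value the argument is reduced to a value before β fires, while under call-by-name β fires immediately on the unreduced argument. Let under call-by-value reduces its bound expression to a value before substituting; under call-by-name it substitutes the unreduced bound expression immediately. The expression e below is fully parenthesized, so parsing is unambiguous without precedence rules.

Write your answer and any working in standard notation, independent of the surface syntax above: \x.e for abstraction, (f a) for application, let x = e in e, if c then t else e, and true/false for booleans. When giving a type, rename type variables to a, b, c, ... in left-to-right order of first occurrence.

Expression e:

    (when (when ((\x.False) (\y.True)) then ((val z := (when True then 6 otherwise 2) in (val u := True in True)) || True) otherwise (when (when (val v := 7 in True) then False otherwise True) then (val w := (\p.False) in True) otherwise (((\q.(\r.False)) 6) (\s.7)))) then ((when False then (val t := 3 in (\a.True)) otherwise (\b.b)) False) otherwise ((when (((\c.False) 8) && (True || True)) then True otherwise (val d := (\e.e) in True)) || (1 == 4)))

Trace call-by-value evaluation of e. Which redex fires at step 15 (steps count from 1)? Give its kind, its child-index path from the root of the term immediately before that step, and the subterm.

Derivation:
step 0: (if (if ((\x.false) (\y.true)) then ((let z = (if true then 6 else 2) in (let u = true in true)) || true) else (if (if (let v = 7 in true) then false else true) then (let w = (\p.false) in true) else (((\q.(\r.false)) 6) (\s.7)))) then ((if false then (let t = 3 in (\a.true)) else (\b.b)) false) else ((if (((\c.false) 8) && (true || true)) then true else (let d = (\e.e) in true)) || (1 == 4)))
step 1: [beta@0.0] (if (if false then ((let z = (if true then 6 else 2) in (let u = true in true)) || true) else (if (if (let v = 7 in true) then false else true) then (let w = (\p.false) in true) else (((\q.(\r.false)) 6) (\s.7)))) then ((if false then (let t = 3 in (\a.true)) else (\b.b)) false) else ((if (((\c.false) 8) && (true || true)) then true else (let d = (\e.e) in true)) || (1 == 4)))
step 2: [if@0] (if (if (if (let v = 7 in true) then false else true) then (let w = (\p.false) in true) else (((\q.(\r.false)) 6) (\s.7))) then ((if false then (let t = 3 in (\a.true)) else (\b.b)) false) else ((if (((\c.false) 8) && (true || true)) then true else (let d = (\e.e) in true)) || (1 == 4)))
step 3: [let@0.0.0] (if (if (if true then false else true) then (let w = (\p.false) in true) else (((\q.(\r.false)) 6) (\s.7))) then ((if false then (let t = 3 in (\a.true)) else (\b.b)) false) else ((if (((\c.false) 8) && (true || true)) then true else (let d = (\e.e) in true)) || (1 == 4)))
step 4: [if@0.0] (if (if false then (let w = (\p.false) in true) else (((\q.(\r.false)) 6) (\s.7))) then ((if false then (let t = 3 in (\a.true)) else (\b.b)) false) else ((if (((\c.false) 8) && (true || true)) then true else (let d = (\e.e) in true)) || (1 == 4)))
step 5: [if@0] (if (((\q.(\r.false)) 6) (\s.7)) then ((if false then (let t = 3 in (\a.true)) else (\b.b)) false) else ((if (((\c.false) 8) && (true || true)) then true else (let d = (\e.e) in true)) || (1 == 4)))
step 6: [beta@0.0] (if ((\r.false) (\s.7)) then ((if false then (let t = 3 in (\a.true)) else (\b.b)) false) else ((if (((\c.false) 8) && (true || true)) then true else (let d = (\e.e) in true)) || (1 == 4)))
step 7: [beta@0] (if false then ((if false then (let t = 3 in (\a.true)) else (\b.b)) false) else ((if (((\c.false) 8) && (true || true)) then true else (let d = (\e.e) in true)) || (1 == 4)))
step 8: [if@root] ((if (((\c.false) 8) && (true || true)) then true else (let d = (\e.e) in true)) || (1 == 4))
step 9: [beta@0.0.0] ((if (false && (true || true)) then true else (let d = (\e.e) in true)) || (1 == 4))
step 10: [delta@0.0.1] ((if (false && true) then true else (let d = (\e.e) in true)) || (1 == 4))
step 11: [delta@0.0] ((if false then true else (let d = (\e.e) in true)) || (1 == 4))
step 12: [if@0] ((let d = (\e.e) in true) || (1 == 4))
step 13: [let@0] (true || (1 == 4))
step 14: [delta@1] (true || false)
step 15: [delta@root] true

Answer: delta at root : (true || false)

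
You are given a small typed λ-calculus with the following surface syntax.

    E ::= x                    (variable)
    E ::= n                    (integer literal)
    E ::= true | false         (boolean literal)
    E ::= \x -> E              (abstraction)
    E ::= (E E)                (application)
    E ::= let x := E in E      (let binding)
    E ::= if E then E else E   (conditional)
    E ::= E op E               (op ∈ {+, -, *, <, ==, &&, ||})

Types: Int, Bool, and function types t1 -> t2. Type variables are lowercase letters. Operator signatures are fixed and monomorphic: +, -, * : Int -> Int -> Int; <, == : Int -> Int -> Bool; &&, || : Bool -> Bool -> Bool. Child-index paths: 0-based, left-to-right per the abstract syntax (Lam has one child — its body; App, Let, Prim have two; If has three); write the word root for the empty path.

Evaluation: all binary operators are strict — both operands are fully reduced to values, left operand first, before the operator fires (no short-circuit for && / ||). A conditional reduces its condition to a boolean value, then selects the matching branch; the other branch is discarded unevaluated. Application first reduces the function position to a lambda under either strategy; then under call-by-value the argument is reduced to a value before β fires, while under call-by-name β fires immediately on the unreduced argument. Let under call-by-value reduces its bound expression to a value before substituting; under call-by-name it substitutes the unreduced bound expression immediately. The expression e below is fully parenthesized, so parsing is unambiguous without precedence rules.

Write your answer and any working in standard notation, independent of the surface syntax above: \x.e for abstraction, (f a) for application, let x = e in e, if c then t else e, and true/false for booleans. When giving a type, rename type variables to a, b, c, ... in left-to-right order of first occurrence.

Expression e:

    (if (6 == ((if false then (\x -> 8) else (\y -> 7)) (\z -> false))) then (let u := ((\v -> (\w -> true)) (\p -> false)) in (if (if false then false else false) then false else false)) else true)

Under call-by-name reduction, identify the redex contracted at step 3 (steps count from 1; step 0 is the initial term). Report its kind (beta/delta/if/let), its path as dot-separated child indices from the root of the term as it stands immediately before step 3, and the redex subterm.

Answer: delta at 0 : (6 == 7)

Working:
step 0: (if (6 == ((if false then (\x.8) else (\y.7)) (\z.false))) then (let u = ((\v.(\w.true)) (\p.false)) in (if (if false then false else false) then false else false)) else true)
step 1: [if@0.1.0] (if (6 == ((\y.7) (\z.false))) then (let u = ((\v.(\w.true)) (\p.false)) in (if (if false then false else false) then false else false)) else true)
step 2: [beta@0.1] (if (6 == 7) then (let u = ((\v.(\w.true)) (\p.false)) in (if (if false then false else false) then false else false)) else true)
step 3: [delta@0] (if false then (let u = ((\v.(\w.true)) (\p.false)) in (if (if false then false else false) then false else false)) else true)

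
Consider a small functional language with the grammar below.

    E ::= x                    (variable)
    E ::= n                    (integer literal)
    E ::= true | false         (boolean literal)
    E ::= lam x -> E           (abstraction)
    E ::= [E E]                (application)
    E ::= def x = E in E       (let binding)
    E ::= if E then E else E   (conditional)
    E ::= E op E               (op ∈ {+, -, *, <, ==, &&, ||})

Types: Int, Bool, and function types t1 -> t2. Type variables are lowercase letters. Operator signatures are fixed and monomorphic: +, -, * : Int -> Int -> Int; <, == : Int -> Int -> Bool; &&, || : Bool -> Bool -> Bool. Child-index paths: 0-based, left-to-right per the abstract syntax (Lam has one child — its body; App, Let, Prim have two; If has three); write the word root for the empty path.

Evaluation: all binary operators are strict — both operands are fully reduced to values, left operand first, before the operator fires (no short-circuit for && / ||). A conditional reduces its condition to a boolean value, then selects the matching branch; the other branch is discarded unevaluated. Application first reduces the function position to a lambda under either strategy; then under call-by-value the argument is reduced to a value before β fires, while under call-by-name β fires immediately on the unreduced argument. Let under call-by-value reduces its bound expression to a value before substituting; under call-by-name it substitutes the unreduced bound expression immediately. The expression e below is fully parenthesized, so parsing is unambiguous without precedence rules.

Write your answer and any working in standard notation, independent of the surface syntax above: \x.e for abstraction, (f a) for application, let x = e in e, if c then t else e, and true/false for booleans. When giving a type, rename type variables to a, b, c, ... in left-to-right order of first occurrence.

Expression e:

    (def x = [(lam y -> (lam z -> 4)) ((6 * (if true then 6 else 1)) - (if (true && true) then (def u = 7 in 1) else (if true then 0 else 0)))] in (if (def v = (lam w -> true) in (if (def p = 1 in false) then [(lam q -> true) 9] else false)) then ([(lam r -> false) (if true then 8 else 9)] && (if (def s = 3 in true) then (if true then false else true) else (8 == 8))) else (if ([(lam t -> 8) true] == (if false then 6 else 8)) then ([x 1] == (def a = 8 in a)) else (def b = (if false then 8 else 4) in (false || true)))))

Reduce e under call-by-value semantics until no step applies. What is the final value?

Answer: false

Trace:
step 0: (let x = ((\y.(\z.4)) ((6 * (if true then 6 else 1)) - (if (true && true) then (let u = 7 in 1) else (if true then 0 else 0)))) in (if (let v = (\w.true) in (if (let p = 1 in false) then ((\q.true) 9) else false)) then (((\r.false) (if true then 8 else 9)) && (if (let s = 3 in true) then (if true then false else true) else (8 == 8))) else (if (((\t.8) true) == (if false then 6 else 8)) then ((x 1) == (let a = 8 in a)) else (let b = (if false then 8 else 4) in (false || true)))))
step 1: [if@0.1.0.1] (let x = ((\y.(\z.4)) ((6 * 6) - (if (true && true) then (let u = 7 in 1) else (if true then 0 else 0)))) in (if (let v = (\w.true) in (if (let p = 1 in false) then ((\q.true) 9) else false)) then (((\r.false) (if true then 8 else 9)) && (if (let s = 3 in true) then (if true then false else true) else (8 == 8))) else (if (((\t.8) true) == (if false then 6 else 8)) then ((x 1) == (let a = 8 in a)) else (let b = (if false then 8 else 4) in (false || true)))))
step 2: [delta@0.1.0] (let x = ((\y.(\z.4)) (36 - (if (true && true) then (let u = 7 in 1) else (if true then 0 else 0)))) in (if (let v = (\w.true) in (if (let p = 1 in false) then ((\q.true) 9) else false)) then (((\r.false) (if true then 8 else 9)) && (if (let s = 3 in true) then (if true then false else true) else (8 == 8))) else (if (((\t.8) true) == (if false then 6 else 8)) then ((x 1) == (let a = 8 in a)) else (let b = (if false then 8 else 4) in (false || true)))))
step 3: [delta@0.1.1.0] (let x = ((\y.(\z.4)) (36 - (if true then (let u = 7 in 1) else (if true then 0 else 0)))) in (if (let v = (\w.true) in (if (let p = 1 in false) then ((\q.true) 9) else false)) then (((\r.false) (if true then 8 else 9)) && (if (let s = 3 in true) then (if true then false else true) else (8 == 8))) else (if (((\t.8) true) == (if false then 6 else 8)) then ((x 1) == (let a = 8 in a)) else (let b = (if false then 8 else 4) in (false || true)))))
step 4: [if@0.1.1] (let x = ((\y.(\z.4)) (36 - (let u = 7 in 1))) in (if (let v = (\w.true) in (if (let p = 1 in false) then ((\q.true) 9) else false)) then (((\r.false) (if true then 8 else 9)) && (if (let s = 3 in true) then (if true then false else true) else (8 == 8))) else (if (((\t.8) true) == (if false then 6 else 8)) then ((x 1) == (let a = 8 in a)) else (let b = (if false then 8 else 4) in (false || true)))))
step 5: [let@0.1.1] (let x = ((\y.(\z.4)) (36 - 1)) in (if (let v = (\w.true) in (if (let p = 1 in false) then ((\q.true) 9) else false)) then (((\r.false) (if true then 8 else 9)) && (if (let s = 3 in true) then (if true then false else true) else (8 == 8))) else (if (((\t.8) true) == (if false then 6 else 8)) then ((x 1) == (let a = 8 in a)) else (let b = (if false then 8 else 4) in (false || true)))))
step 6: [delta@0.1] (let x = ((\y.(\z.4)) 35) in (if (let v = (\w.true) in (if (let p = 1 in false) then ((\q.true) 9) else false)) then (((\r.false) (if true then 8 else 9)) && (if (let s = 3 in true) then (if true then false else true) else (8 == 8))) else (if (((\t.8) true) == (if false then 6 else 8)) then ((x 1) == (let a = 8 in a)) else (let b = (if false then 8 else 4) in (false || true)))))
step 7: [beta@0] (let x = (\z.4) in (if (let v = (\w.true) in (if (let p = 1 in false) then ((\q.true) 9) else false)) then (((\r.false) (if true then 8 else 9)) && (if (let s = 3 in true) then (if true then false else true) else (8 == 8))) else (if (((\t.8) true) == (if false then 6 else 8)) then ((x 1) == (let a = 8 in a)) else (let b = (if false then 8 else 4) in (false || true)))))
step 8: [let@root] (if (let v = (\w.true) in (if (let p = 1 in false) then ((\q.true) 9) else false)) then (((\r.false) (if true then 8 else 9)) && (if (let s = 3 in true) then (if true then false else true) else (8 == 8))) else (if (((\t.8) true) == (if false then 6 else 8)) then (((\z.4) 1) == (let a = 8 in a)) else (let b = (if false then 8 else 4) in (false || true))))
step 9: [let@0] (if (if (let p = 1 in false) then ((\q.true) 9) else false) then (((\r.false) (if true then 8 else 9)) && (if (let s = 3 in true) then (if true then false else true) else (8 == 8))) else (if (((\t.8) true) == (if false then 6 else 8)) then (((\z.4) 1) == (let a = 8 in a)) else (let b = (if false then 8 else 4) in (false || true))))
step 10: [let@0.0] (if (if false then ((\q.true) 9) else false) then (((\r.false) (if true then 8 else 9)) && (if (let s = 3 in true) then (if true then false else true) else (8 == 8))) else (if (((\t.8) true) == (if false then 6 else 8)) then (((\z.4) 1) == (let a = 8 in a)) else (let b = (if false then 8 else 4) in (false || true))))
step 11: [if@0] (if false then (((\r.false) (if true then 8 else 9)) && (if (let s = 3 in true) then (if true then false else true) else (8 == 8))) else (if (((\t.8) true) == (if false then 6 else 8)) then (((\z.4) 1) == (let a = 8 in a)) else (let b = (if false then 8 else 4) in (false || true))))
step 12: [if@root] (if (((\t.8) true) == (if false then 6 else 8)) then (((\z.4) 1) == (let a = 8 in a)) else (let b = (if false then 8 else 4) in (false || true)))
step 13: [beta@0.0] (if (8 == (if false then 6 else 8)) then (((\z.4) 1) == (let a = 8 in a)) else (let b = (if false then 8 else 4) in (false || true)))
step 14: [if@0.1] (if (8 == 8) then (((\z.4) 1) == (let a = 8 in a)) else (let b = (if false then 8 else 4) in (false || true)))
step 15: [delta@0] (if true then (((\z.4) 1) == (let a = 8 in a)) else (let b = (if false then 8 else 4) in (false || true)))
step 16: [if@root] (((\z.4) 1) == (let a = 8 in a))
step 17: [beta@0] (4 == (let a = 8 in a))
step 18: [let@1] (4 == 8)
step 19: [delta@root] false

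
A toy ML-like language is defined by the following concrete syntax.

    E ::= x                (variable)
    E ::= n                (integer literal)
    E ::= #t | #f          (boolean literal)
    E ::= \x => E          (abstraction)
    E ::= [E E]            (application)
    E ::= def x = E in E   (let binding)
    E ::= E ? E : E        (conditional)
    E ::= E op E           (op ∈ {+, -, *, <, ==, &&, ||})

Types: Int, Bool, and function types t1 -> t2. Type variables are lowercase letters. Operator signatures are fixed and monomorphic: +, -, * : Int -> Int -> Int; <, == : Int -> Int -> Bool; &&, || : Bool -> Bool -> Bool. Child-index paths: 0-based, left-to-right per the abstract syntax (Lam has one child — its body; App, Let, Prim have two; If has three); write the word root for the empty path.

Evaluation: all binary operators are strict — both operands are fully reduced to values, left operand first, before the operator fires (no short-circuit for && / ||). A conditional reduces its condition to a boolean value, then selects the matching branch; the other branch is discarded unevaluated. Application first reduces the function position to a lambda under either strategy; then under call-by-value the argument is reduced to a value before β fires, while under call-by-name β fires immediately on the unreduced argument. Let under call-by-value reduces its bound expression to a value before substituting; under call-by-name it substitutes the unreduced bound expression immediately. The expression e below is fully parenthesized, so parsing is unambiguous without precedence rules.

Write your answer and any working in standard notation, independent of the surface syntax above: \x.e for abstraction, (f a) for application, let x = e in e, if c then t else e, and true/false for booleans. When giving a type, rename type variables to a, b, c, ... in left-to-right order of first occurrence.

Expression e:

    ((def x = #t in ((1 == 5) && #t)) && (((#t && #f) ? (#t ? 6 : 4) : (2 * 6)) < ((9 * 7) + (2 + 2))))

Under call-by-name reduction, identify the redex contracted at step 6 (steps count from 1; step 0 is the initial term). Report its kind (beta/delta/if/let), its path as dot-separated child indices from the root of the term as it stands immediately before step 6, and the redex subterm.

Derivation:
step 0: ((let x = true in ((1 == 5) && true)) && ((if (true && false) then (if true then 6 else 4) else (2 * 6)) < ((9 * 7) + (2 + 2))))
step 1: [let@0] (((1 == 5) && true) && ((if (true && false) then (if true then 6 else 4) else (2 * 6)) < ((9 * 7) + (2 + 2))))
step 2: [delta@0.0] ((false && true) && ((if (true && false) then (if true then 6 else 4) else (2 * 6)) < ((9 * 7) + (2 + 2))))
step 3: [delta@0] (false && ((if (true && false) then (if true then 6 else 4) else (2 * 6)) < ((9 * 7) + (2 + 2))))
step 4: [delta@1.0.0] (false && ((if false then (if true then 6 else 4) else (2 * 6)) < ((9 * 7) + (2 + 2))))
step 5: [if@1.0] (false && ((2 * 6) < ((9 * 7) + (2 + 2))))
step 6: [delta@1.0] (false && (12 < ((9 * 7) + (2 + 2))))

Answer: delta at 1.0 : (2 * 6)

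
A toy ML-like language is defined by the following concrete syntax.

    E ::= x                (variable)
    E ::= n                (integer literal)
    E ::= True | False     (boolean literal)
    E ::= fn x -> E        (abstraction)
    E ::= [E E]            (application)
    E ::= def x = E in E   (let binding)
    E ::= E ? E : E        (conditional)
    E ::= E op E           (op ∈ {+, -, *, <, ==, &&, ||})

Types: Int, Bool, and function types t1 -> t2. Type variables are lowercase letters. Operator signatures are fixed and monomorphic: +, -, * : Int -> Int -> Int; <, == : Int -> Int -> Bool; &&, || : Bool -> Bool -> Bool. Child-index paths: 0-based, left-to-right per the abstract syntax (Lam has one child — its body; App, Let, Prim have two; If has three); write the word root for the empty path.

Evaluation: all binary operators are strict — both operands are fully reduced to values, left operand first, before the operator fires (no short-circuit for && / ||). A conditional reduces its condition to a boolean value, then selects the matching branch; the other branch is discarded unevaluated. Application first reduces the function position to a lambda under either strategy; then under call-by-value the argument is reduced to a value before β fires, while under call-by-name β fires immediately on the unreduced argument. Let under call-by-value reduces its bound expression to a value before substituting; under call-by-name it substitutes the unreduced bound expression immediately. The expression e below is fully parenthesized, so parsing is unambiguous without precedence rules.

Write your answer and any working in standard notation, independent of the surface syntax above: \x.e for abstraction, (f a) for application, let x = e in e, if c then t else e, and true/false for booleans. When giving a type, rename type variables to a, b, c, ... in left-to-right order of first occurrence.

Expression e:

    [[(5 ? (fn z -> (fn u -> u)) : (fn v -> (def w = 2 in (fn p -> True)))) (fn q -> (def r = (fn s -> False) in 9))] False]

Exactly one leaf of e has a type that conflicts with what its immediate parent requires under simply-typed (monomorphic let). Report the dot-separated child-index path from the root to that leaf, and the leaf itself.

Derivation:
  unify Int ~ Bool
  FAIL: mismatch Int ~ Bool

Answer: 0.0.0 : 5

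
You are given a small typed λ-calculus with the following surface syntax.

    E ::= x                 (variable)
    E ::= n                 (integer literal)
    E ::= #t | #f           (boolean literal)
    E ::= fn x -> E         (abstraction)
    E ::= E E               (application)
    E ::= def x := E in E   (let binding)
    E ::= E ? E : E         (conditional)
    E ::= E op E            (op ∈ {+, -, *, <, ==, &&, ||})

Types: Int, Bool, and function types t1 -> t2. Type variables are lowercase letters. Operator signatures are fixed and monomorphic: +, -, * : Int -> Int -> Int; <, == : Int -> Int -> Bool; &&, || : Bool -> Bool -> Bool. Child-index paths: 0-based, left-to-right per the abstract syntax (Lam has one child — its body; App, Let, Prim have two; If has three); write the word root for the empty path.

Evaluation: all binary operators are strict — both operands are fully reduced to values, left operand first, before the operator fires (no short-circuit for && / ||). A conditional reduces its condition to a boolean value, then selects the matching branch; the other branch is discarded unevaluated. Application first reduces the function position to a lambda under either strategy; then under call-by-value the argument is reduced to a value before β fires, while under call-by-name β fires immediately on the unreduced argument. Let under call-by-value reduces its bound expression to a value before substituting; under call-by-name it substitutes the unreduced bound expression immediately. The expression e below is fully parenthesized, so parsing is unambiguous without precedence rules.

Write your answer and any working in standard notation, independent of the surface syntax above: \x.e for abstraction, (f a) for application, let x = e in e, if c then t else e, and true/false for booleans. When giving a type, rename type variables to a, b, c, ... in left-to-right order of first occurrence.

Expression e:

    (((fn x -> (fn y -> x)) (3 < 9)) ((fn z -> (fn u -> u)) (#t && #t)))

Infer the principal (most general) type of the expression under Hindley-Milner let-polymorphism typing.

Derivation:
x : a
\y._ : b -> a
\x._ : a -> b -> a
  unify Int ~ Int
  unify Int ~ Int
  unify a -> b -> a ~ Bool -> c
  unify a ~ Bool
  unify b -> Bool ~ c
_ _ : b -> Bool
u : e
\u._ : e -> e
\z._ : d -> e -> e
  unify Bool ~ Bool
  unify Bool ~ Bool
  unify d -> e -> e ~ Bool -> f
  unify d ~ Bool
  unify e -> e ~ f
_ _ : e -> e
  unify b -> Bool ~ (e -> e) -> g
  unify b ~ e -> e
  unify Bool ~ g
_ _ : Bool

Answer: Bool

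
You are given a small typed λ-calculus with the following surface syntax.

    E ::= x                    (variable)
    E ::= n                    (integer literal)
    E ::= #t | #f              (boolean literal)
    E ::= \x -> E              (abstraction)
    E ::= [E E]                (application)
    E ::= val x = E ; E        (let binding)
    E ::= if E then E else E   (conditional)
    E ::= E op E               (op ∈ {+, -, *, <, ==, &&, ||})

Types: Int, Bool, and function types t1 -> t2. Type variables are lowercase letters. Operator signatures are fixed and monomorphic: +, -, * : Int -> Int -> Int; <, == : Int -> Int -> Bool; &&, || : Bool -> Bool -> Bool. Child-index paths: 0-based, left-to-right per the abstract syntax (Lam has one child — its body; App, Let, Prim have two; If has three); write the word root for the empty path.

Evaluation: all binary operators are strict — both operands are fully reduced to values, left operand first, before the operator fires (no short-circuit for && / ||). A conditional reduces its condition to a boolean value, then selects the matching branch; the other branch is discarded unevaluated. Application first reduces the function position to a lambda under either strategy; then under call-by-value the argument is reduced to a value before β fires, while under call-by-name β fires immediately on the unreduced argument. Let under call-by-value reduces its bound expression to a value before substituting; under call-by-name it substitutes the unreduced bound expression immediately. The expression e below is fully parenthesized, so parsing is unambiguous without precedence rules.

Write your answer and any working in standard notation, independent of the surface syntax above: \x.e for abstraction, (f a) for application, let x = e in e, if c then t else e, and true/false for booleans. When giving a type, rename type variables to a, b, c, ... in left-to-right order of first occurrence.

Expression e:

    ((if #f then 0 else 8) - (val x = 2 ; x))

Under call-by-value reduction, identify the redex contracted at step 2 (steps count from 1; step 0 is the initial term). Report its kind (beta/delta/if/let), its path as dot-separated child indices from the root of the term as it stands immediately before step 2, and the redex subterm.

Derivation:
step 0: ((if false then 0 else 8) - (let x = 2 in x))
step 1: [if@0] (8 - (let x = 2 in x))
step 2: [let@1] (8 - 2)

Answer: let at 1 : (let x = 2 in x)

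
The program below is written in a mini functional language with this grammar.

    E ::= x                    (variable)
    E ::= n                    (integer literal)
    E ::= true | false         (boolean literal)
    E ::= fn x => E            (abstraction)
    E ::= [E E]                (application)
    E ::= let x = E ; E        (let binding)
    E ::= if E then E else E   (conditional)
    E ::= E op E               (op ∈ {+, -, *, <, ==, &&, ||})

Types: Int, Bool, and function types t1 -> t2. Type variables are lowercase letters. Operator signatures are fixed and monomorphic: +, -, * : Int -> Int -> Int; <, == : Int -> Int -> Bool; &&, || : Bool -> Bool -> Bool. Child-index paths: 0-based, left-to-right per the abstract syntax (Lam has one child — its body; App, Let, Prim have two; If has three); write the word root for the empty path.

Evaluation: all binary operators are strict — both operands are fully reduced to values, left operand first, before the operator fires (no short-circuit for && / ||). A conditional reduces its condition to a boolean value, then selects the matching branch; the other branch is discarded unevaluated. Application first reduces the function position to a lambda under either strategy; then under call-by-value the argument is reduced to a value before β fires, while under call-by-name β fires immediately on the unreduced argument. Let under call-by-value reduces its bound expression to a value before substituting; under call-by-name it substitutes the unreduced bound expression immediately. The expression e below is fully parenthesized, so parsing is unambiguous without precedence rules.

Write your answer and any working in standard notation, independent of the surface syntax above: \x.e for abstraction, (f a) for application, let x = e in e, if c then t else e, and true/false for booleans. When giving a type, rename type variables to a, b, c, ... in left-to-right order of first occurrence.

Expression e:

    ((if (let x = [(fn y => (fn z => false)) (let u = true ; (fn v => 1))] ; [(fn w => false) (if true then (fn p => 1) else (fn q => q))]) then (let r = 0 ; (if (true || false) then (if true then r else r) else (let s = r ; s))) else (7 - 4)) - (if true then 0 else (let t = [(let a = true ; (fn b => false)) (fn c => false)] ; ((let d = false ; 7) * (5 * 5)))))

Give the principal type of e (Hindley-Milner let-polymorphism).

Derivation:
\z._ : b -> Bool
\y._ : a -> b -> Bool
let u : Bool
\v._ : c -> Int
  unify a -> b -> Bool ~ (c -> Int) -> d
  unify a ~ c -> Int
  unify b -> Bool ~ d
_ _ : b -> Bool
let x : forall. b -> Bool
\w._ : e -> Bool
  unify Bool ~ Bool
\p._ : f -> Int
q : g
\q._ : g -> g
  unify f -> Int ~ g -> g
  unify f ~ g
  unify Int ~ g
  unify e -> Bool ~ (Int -> Int) -> h
  unify e ~ Int -> Int
  unify Bool ~ h
_ _ : Bool
  unify Bool ~ Bool
let r : Int
  unify Bool ~ Bool
  unify Bool ~ Bool
  unify Bool ~ Bool
  unify Bool ~ Bool
r : Int
r : Int
  unify Int ~ Int
r : Int
let s : Int
s : Int
  unify Int ~ Int
  unify Int ~ Int
  unify Int ~ Int
  unify Int ~ Int
  unify Int ~ Int
  unify Bool ~ Bool
let a : Bool
\b._ : i -> Bool
\c._ : j -> Bool
  unify i -> Bool ~ (j -> Bool) -> k
  unify i ~ j -> Bool
  unify Bool ~ k
_ _ : Bool
let t : Bool
let d : Bool
  unify Int ~ Int
  unify Int ~ Int
  unify Int ~ Int
  unify Int ~ Int
  unify Int ~ Int
  unify Int ~ Int

Answer: Int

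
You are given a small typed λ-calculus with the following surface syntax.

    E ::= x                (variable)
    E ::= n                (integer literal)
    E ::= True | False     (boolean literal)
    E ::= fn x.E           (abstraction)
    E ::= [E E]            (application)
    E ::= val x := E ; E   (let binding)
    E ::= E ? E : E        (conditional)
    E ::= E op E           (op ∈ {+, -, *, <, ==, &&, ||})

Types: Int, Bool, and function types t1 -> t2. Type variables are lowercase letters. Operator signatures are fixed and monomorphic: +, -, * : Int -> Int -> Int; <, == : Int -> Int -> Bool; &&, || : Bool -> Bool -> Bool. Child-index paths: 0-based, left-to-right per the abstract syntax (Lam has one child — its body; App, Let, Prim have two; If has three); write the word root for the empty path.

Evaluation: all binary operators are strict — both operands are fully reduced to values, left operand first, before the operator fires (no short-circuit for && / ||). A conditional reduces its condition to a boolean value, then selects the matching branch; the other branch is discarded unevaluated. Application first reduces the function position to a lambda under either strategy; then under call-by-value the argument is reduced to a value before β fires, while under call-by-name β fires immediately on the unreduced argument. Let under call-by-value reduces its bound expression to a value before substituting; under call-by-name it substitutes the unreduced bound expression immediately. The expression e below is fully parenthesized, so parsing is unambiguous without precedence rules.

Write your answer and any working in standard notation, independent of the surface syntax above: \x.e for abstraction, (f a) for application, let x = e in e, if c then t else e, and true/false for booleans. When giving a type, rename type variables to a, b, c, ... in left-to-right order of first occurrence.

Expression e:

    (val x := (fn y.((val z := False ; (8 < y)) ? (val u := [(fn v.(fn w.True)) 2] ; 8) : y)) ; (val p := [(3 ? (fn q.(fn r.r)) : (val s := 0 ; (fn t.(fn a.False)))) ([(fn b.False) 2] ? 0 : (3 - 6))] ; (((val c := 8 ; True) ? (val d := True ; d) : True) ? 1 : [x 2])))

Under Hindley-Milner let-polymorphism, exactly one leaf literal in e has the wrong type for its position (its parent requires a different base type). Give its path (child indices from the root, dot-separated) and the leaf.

Working:
let z : Bool
  unify Int ~ Int
y : a
  unify a ~ Int
  unify Bool ~ Bool
\w._ : c -> Bool
\v._ : b -> c -> Bool
  unify b -> c -> Bool ~ Int -> d
  unify b ~ Int
  unify c -> Bool ~ d
_ _ : c -> Bool
let u : forall. c -> Bool
y : Int
  unify Int ~ Int
\y._ : Int -> Int
let x : Int -> Int
  unify Int ~ Bool
  FAIL: mismatch Int ~ Bool

Answer: 1.0.0.0 : 3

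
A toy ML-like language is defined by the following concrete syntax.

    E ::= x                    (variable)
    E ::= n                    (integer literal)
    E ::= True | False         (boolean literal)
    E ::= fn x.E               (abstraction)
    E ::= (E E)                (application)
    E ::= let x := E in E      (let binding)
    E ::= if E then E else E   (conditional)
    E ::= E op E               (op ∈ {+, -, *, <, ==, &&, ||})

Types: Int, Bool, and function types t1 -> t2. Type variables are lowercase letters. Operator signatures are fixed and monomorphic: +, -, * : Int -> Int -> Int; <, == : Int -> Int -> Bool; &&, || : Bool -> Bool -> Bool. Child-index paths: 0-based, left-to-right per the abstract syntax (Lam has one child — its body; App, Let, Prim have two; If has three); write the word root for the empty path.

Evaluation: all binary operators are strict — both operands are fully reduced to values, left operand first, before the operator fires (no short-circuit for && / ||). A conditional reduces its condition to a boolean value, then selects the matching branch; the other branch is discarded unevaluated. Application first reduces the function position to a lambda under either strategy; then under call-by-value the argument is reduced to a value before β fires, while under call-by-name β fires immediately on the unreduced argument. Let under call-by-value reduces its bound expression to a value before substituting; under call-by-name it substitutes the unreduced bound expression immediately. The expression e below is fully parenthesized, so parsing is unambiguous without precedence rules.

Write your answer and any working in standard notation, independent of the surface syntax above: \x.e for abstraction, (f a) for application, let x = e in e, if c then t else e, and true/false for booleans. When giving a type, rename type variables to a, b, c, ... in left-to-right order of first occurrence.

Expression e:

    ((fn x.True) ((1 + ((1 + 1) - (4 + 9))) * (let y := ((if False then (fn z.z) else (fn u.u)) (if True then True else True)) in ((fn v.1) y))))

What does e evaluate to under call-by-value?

Answer: true

Trace:
step 0: ((\x.true) ((1 + ((1 + 1) - (4 + 9))) * (let y = ((if false then (\z.z) else (\u.u)) (if true then true else true)) in ((\v.1) y))))
step 1: [delta@1.0.1.0] ((\x.true) ((1 + (2 - (4 + 9))) * (let y = ((if false then (\z.z) else (\u.u)) (if true then true else true)) in ((\v.1) y))))
step 2: [delta@1.0.1.1] ((\x.true) ((1 + (2 - 13)) * (let y = ((if false then (\z.z) else (\u.u)) (if true then true else true)) in ((\v.1) y))))
step 3: [delta@1.0.1] ((\x.true) ((1 + -11) * (let y = ((if false then (\z.z) else (\u.u)) (if true then true else true)) in ((\v.1) y))))
step 4: [delta@1.0] ((\x.true) (-10 * (let y = ((if false then (\z.z) else (\u.u)) (if true then true else true)) in ((\v.1) y))))
step 5: [if@1.1.0.0] ((\x.true) (-10 * (let y = ((\u.u) (if true then true else true)) in ((\v.1) y))))
step 6: [if@1.1.0.1] ((\x.true) (-10 * (let y = ((\u.u) true) in ((\v.1) y))))
step 7: [beta@1.1.0] ((\x.true) (-10 * (let y = true in ((\v.1) y))))
step 8: [let@1.1] ((\x.true) (-10 * ((\v.1) true)))
step 9: [beta@1.1] ((\x.true) (-10 * 1))
step 10: [delta@1] ((\x.true) -10)
step 11: [beta@root] true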